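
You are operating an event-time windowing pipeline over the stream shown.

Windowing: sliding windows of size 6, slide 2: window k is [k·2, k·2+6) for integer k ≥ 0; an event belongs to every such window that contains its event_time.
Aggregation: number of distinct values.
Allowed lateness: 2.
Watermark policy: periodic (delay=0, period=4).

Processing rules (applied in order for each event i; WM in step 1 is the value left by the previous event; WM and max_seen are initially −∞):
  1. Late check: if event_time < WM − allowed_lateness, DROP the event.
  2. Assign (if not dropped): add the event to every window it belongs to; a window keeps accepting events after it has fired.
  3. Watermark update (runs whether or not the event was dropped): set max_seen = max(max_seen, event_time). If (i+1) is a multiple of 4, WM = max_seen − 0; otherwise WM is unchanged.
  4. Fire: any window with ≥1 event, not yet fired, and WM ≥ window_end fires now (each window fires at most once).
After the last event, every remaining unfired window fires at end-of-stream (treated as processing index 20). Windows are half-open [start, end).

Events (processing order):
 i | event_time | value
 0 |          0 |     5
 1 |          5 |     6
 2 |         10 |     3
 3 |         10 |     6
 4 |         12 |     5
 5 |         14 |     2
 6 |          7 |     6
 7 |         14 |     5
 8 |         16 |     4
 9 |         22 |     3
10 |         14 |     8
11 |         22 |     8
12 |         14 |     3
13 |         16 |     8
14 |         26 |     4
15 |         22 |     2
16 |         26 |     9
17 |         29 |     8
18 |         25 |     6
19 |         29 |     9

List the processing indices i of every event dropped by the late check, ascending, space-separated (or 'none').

i=0 t=0 v=5: → [0,6); WM=−∞
i=1 t=5 v=6: → [4,10),[2,8),[0,6); WM=−∞
i=2 t=10 v=3: → [10,16),[8,14),[6,12); WM=−∞
i=3 t=10 v=6: → [10,16),[8,14),[6,12); WM=10; [0,6) fires=2 [2,8) fires=1 [4,10) fires=1
i=4 t=12 v=5: → [12,18),[10,16),[8,14); WM=10
i=5 t=14 v=2: → [14,20),[12,18),[10,16); WM=10
i=6 t=7 v=6: DROP (t<10-2); WM=10
i=7 t=14 v=5: → [14,20),[12,18),[10,16); WM=14; [6,12) fires=2 [8,14) fires=3
i=8 t=16 v=4: → [16,22),[14,20),[12,18); WM=14
i=9 t=22 v=3: → [22,28),[20,26),[18,24); WM=14
i=10 t=14 v=8: → [14,20),[12,18),[10,16); WM=14
i=11 t=22 v=8: → [22,28),[20,26),[18,24); WM=22; [10,16) fires=5 [12,18) fires=4 [14,20) fires=4 [16,22) fires=1
i=12 t=14 v=3: DROP (t<22-2); WM=22
i=13 t=16 v=8: DROP (t<22-2); WM=22
i=14 t=26 v=4: → [26,32),[24,30),[22,28); WM=22
i=15 t=22 v=2: → [22,28),[20,26),[18,24); WM=26; [18,24) fires=3 [20,26) fires=3
i=16 t=26 v=9: → [26,32),[24,30),[22,28); WM=26
i=17 t=29 v=8: → [28,34),[26,32),[24,30); WM=26
i=18 t=25 v=6: → [24,30),[22,28),[20,26); WM=26
i=19 t=29 v=9: → [28,34),[26,32),[24,30); WM=29; [22,28) fires=6

6 12 13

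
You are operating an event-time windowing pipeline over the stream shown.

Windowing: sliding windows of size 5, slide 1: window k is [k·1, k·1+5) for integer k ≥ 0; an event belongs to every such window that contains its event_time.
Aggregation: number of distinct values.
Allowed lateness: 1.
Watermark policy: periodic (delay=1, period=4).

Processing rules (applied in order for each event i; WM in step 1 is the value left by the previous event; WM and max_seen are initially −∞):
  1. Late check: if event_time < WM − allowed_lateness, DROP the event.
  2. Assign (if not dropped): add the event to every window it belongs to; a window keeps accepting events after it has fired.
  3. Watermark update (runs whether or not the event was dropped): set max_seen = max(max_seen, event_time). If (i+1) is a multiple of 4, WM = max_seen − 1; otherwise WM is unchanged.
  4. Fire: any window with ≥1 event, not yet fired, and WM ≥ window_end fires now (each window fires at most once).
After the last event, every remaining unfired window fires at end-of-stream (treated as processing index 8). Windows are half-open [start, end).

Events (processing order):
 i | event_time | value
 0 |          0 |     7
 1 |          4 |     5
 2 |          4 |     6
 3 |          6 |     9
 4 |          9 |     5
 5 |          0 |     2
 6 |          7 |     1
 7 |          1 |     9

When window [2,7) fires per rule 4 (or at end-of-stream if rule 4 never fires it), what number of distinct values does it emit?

3

i=0 t=0 v=7: → [0,5); WM=−∞
i=1 t=4 v=5: → [4,9),[3,8),[2,7),[1,6),[0,5); WM=−∞
i=2 t=4 v=6: → [4,9),[3,8),[2,7),[1,6),[0,5); WM=−∞
i=3 t=6 v=9: → [6,11),[5,10),[4,9),[3,8),[2,7); WM=5; [0,5) fires=3
i=4 t=9 v=5: → [9,14),[8,13),[7,12),[6,11),[5,10); WM=5
i=5 t=0 v=2: DROP (t<5-1); WM=5
i=6 t=7 v=1: → [7,12),[6,11),[5,10),[4,9),[3,8); WM=5
i=7 t=1 v=9: DROP (t<5-1); WM=8; [1,6) fires=2 [2,7) fires=3 [3,8) fires=4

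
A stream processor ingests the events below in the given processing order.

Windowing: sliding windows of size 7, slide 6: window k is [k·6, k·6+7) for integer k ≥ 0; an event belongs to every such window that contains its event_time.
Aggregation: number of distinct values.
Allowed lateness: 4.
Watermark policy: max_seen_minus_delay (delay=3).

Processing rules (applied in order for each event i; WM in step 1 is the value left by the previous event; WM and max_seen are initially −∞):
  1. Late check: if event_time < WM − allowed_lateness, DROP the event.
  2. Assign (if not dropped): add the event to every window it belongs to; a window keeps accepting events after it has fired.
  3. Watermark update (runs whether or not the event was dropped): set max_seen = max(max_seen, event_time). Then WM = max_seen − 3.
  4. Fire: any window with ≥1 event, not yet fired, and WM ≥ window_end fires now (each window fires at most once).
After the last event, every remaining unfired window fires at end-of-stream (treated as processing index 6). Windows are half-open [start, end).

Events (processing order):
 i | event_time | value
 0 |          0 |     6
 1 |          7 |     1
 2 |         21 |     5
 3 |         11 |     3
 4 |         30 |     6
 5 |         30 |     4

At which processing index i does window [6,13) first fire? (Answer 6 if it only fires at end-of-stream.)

i=0 t=0 v=6: → [0,7); WM=-3
i=1 t=7 v=1: → [6,13); WM=4
i=2 t=21 v=5: → [18,25); WM=18; [0,7) fires=1 [6,13) fires=1
i=3 t=11 v=3: DROP (t<18-4); WM=18
i=4 t=30 v=6: → [30,37),[24,31); WM=27; [18,25) fires=1
i=5 t=30 v=4: → [30,37),[24,31); WM=27

2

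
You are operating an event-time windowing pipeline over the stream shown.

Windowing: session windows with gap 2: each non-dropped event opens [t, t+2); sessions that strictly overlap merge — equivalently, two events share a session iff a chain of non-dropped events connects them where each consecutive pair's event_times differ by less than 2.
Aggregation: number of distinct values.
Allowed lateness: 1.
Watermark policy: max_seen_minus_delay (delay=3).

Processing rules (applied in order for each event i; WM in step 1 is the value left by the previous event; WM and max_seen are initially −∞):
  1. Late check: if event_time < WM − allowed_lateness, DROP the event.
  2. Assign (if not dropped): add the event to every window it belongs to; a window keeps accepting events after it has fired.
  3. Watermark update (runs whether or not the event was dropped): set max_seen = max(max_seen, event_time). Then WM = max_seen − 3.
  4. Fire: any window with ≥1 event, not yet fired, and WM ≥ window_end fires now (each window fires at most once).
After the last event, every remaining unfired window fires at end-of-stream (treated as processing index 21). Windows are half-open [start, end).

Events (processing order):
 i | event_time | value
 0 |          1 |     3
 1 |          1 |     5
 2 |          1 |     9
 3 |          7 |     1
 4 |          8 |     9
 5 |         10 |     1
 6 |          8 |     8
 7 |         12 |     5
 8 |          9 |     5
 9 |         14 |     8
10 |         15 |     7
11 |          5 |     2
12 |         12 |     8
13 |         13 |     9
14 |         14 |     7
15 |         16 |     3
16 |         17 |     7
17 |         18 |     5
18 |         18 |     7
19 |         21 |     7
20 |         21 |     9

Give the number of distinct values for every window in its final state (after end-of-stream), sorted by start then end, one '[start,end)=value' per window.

i=0 t=1 v=3: → [1,3); WM=-2
i=1 t=1 v=5: → [1,3); WM=-2
i=2 t=1 v=9: → [1,3); WM=-2
i=3 t=7 v=1: → [7,9); WM=4
i=4 t=8 v=9: → [7,10); WM=5
i=5 t=10 v=1: → [10,12); WM=7
i=6 t=8 v=8: → [7,10); WM=7
i=7 t=12 v=5: → [12,14); WM=9
i=8 t=9 v=5: → [7,12); WM=9
i=9 t=14 v=8: → [14,16); WM=11
i=10 t=15 v=7: → [14,17); WM=12
i=11 t=5 v=2: DROP (t<12-1); WM=12
i=12 t=12 v=8: → [12,14); WM=12
i=13 t=13 v=9: → [12,17); WM=12
i=14 t=14 v=7: → [12,17); WM=12
i=15 t=16 v=3: → [12,18); WM=13
i=16 t=17 v=7: → [12,19); WM=14
i=17 t=18 v=5: → [12,20); WM=15
i=18 t=18 v=7: → [12,20); WM=15
i=19 t=21 v=7: → [21,23); WM=18
i=20 t=21 v=9: → [21,23); WM=18

[1,3)=3 [7,12)=4 [12,20)=5 [21,23)=2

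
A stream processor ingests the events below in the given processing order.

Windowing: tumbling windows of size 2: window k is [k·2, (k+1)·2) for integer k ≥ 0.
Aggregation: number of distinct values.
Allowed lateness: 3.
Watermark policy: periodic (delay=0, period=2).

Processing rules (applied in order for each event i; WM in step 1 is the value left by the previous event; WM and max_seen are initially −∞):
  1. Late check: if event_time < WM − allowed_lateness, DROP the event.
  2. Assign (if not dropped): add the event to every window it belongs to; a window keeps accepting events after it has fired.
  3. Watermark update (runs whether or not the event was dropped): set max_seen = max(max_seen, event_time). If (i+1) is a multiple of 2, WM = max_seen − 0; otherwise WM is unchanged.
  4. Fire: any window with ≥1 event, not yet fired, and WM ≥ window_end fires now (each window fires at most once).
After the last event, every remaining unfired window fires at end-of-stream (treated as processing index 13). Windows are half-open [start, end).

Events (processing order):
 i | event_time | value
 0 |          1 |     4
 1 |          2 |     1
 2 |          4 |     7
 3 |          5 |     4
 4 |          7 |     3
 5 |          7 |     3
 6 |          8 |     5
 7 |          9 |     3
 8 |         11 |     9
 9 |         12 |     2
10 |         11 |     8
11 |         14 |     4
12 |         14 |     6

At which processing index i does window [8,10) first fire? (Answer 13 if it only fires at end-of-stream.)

9

i=0 t=1 v=4: → [0,2); WM=−∞
i=1 t=2 v=1: → [2,4); WM=2; [0,2) fires=1
i=2 t=4 v=7: → [4,6); WM=2
i=3 t=5 v=4: → [4,6); WM=5; [2,4) fires=1
i=4 t=7 v=3: → [6,8); WM=5
i=5 t=7 v=3: → [6,8); WM=7; [4,6) fires=2
i=6 t=8 v=5: → [8,10); WM=7
i=7 t=9 v=3: → [8,10); WM=9; [6,8) fires=1
i=8 t=11 v=9: → [10,12); WM=9
i=9 t=12 v=2: → [12,14); WM=12; [8,10) fires=2 [10,12) fires=1
i=10 t=11 v=8: → [10,12); WM=12
i=11 t=14 v=4: → [14,16); WM=14; [12,14) fires=1
i=12 t=14 v=6: → [14,16); WM=14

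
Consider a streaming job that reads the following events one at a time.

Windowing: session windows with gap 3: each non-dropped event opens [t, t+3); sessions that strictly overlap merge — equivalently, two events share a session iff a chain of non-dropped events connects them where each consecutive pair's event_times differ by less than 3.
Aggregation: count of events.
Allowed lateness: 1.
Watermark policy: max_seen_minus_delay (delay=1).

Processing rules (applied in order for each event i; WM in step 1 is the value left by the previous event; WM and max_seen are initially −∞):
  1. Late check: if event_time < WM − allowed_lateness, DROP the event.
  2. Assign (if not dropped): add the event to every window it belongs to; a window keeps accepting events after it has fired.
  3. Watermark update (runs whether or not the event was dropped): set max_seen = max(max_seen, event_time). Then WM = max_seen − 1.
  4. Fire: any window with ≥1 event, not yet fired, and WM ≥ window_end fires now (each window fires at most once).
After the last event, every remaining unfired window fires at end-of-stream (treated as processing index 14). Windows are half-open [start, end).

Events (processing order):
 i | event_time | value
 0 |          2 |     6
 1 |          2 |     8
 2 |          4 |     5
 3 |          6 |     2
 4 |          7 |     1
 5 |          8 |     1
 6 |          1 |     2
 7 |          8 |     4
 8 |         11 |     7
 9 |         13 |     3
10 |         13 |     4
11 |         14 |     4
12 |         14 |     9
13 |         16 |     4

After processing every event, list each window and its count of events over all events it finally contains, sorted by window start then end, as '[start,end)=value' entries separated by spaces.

i=0 t=2 v=6: → [2,5); WM=1
i=1 t=2 v=8: → [2,5); WM=1
i=2 t=4 v=5: → [2,7); WM=3
i=3 t=6 v=2: → [2,9); WM=5
i=4 t=7 v=1: → [2,10); WM=6
i=5 t=8 v=1: → [2,11); WM=7
i=6 t=1 v=2: DROP (t<7-1); WM=7
i=7 t=8 v=4: → [2,11); WM=7
i=8 t=11 v=7: → [11,14); WM=10
i=9 t=13 v=3: → [11,16); WM=12
i=10 t=13 v=4: → [11,16); WM=12
i=11 t=14 v=4: → [11,17); WM=13
i=12 t=14 v=9: → [11,17); WM=13
i=13 t=16 v=4: → [11,19); WM=15

[2,11)=7 [11,19)=6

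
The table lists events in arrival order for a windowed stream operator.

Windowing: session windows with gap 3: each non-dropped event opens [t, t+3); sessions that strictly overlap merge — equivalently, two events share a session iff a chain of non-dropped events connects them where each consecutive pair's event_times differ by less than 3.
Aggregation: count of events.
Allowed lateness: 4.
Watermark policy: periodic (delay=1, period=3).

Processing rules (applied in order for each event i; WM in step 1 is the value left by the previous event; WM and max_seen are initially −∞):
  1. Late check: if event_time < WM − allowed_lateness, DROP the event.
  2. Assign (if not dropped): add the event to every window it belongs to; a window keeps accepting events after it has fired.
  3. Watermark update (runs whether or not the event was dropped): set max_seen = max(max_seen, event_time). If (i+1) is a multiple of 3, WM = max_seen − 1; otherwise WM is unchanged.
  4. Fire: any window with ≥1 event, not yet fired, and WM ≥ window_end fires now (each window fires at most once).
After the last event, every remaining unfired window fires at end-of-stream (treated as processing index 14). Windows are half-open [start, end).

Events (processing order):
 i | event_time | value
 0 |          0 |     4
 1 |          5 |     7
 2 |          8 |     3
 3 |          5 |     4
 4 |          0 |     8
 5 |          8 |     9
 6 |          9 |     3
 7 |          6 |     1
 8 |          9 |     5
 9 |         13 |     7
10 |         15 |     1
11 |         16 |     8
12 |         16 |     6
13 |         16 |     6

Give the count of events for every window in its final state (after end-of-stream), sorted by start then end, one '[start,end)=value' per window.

[0,3)=1 [5,12)=7 [13,19)=5

i=0 t=0 v=4: → [0,3); WM=−∞
i=1 t=5 v=7: → [5,8); WM=−∞
i=2 t=8 v=3: → [8,11); WM=7
i=3 t=5 v=4: → [5,8); WM=7
i=4 t=0 v=8: DROP (t<7-4); WM=7
i=5 t=8 v=9: → [8,11); WM=7
i=6 t=9 v=3: → [8,12); WM=7
i=7 t=6 v=1: → [5,12); WM=7
i=8 t=9 v=5: → [5,12); WM=8
i=9 t=13 v=7: → [13,16); WM=8
i=10 t=15 v=1: → [13,18); WM=8
i=11 t=16 v=8: → [13,19); WM=15
i=12 t=16 v=6: → [13,19); WM=15
i=13 t=16 v=6: → [13,19); WM=15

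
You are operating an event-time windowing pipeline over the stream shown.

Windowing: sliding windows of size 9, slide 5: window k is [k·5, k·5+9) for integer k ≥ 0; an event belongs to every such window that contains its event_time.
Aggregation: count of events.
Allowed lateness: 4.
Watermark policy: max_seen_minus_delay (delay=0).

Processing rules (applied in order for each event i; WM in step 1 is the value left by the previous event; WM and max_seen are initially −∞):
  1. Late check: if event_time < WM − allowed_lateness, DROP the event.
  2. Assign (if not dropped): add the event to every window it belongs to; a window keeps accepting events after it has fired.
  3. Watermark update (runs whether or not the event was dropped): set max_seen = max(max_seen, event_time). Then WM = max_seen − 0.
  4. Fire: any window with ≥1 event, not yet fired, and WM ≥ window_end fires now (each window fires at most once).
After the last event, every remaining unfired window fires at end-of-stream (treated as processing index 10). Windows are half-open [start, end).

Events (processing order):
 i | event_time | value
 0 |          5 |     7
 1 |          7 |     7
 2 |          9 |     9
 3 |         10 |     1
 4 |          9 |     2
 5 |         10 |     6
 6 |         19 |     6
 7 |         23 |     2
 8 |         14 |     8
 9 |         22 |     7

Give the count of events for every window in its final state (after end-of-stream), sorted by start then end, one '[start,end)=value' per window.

[0,9)=2 [5,14)=6 [10,19)=2 [15,24)=3 [20,29)=2

i=0 t=5 v=7: → [5,14),[0,9); WM=5
i=1 t=7 v=7: → [5,14),[0,9); WM=7
i=2 t=9 v=9: → [5,14); WM=9; [0,9) fires=2
i=3 t=10 v=1: → [10,19),[5,14); WM=10
i=4 t=9 v=2: → [5,14); WM=10
i=5 t=10 v=6: → [10,19),[5,14); WM=10
i=6 t=19 v=6: → [15,24); WM=19; [5,14) fires=6 [10,19) fires=2
i=7 t=23 v=2: → [20,29),[15,24); WM=23
i=8 t=14 v=8: DROP (t<23-4); WM=23
i=9 t=22 v=7: → [20,29),[15,24); WM=23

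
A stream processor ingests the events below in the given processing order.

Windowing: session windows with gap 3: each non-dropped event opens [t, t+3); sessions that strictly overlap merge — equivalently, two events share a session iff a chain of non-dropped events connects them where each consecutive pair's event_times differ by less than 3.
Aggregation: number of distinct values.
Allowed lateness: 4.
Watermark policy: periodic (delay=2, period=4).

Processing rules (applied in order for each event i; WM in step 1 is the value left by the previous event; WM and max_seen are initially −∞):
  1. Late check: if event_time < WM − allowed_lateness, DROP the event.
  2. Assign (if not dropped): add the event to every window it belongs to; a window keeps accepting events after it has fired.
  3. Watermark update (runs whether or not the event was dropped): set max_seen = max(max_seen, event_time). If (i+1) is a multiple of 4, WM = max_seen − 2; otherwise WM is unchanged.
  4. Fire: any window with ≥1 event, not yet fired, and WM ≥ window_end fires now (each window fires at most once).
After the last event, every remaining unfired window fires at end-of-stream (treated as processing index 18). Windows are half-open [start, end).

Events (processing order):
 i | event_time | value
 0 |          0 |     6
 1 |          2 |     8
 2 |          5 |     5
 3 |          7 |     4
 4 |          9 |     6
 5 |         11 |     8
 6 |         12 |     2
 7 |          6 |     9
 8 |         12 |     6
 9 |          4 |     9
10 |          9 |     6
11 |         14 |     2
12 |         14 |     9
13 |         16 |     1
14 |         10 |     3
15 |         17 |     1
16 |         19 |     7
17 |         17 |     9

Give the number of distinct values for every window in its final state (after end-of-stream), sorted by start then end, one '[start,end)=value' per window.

[0,5)=2 [5,22)=9

i=0 t=0 v=6: → [0,3); WM=−∞
i=1 t=2 v=8: → [0,5); WM=−∞
i=2 t=5 v=5: → [5,8); WM=−∞
i=3 t=7 v=4: → [5,10); WM=5
i=4 t=9 v=6: → [5,12); WM=5
i=5 t=11 v=8: → [5,14); WM=5
i=6 t=12 v=2: → [5,15); WM=5
i=7 t=6 v=9: → [5,15); WM=10
i=8 t=12 v=6: → [5,15); WM=10
i=9 t=4 v=9: DROP (t<10-4); WM=10
i=10 t=9 v=6: → [5,15); WM=10
i=11 t=14 v=2: → [5,17); WM=12
i=12 t=14 v=9: → [5,17); WM=12
i=13 t=16 v=1: → [5,19); WM=12
i=14 t=10 v=3: → [5,19); WM=12
i=15 t=17 v=1: → [5,20); WM=15
i=16 t=19 v=7: → [5,22); WM=15
i=17 t=17 v=9: → [5,22); WM=15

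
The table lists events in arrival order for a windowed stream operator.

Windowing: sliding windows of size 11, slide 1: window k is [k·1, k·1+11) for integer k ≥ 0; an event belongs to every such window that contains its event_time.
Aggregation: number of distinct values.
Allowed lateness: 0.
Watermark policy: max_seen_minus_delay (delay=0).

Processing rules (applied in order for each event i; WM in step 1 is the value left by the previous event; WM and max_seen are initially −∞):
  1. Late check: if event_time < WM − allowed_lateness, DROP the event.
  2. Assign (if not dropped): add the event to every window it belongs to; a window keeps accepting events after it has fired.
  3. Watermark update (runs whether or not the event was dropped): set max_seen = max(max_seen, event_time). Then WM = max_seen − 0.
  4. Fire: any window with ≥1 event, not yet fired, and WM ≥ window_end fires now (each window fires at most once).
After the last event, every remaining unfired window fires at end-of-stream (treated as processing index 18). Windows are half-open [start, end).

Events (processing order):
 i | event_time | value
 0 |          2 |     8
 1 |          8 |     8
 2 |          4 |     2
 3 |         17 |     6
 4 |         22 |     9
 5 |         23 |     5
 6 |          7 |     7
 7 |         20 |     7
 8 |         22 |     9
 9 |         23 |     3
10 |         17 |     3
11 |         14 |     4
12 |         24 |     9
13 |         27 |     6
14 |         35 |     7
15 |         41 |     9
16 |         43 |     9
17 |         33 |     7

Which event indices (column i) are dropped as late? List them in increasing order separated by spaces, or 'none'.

i=0 t=2 v=8: → [2,13),[1,12),[0,11); WM=2
i=1 t=8 v=8: → [8,19),[7,18),[6,17),[5,16),[4,15),[3,14),[2,13),[1,12),[0,11); WM=8
i=2 t=4 v=2: DROP (t<8-0); WM=8
i=3 t=17 v=6: → [17,28),[16,27),[15,26),[14,25),[13,24),[12,23),[11,22),[10,21),[9,20),[8,19),[7,18); WM=17; [0,11) fires=1 [1,12) fires=1 [2,13) fires=1 [3,14) fires=1 [4,15) fires=1 [5,16) fires=1 [6,17) fires=1
i=4 t=22 v=9: → [22,33),[21,32),[20,31),[19,30),[18,29),[17,28),[16,27),[15,26),[14,25),[13,24),[12,23); WM=22; [7,18) fires=2 [8,19) fires=2 [9,20) fires=1 [10,21) fires=1 [11,22) fires=1
i=5 t=23 v=5: → [23,34),[22,33),[21,32),[20,31),[19,30),[18,29),[17,28),[16,27),[15,26),[14,25),[13,24); WM=23; [12,23) fires=2
i=6 t=7 v=7: DROP (t<23-0); WM=23
i=7 t=20 v=7: DROP (t<23-0); WM=23
i=8 t=22 v=9: DROP (t<23-0); WM=23
i=9 t=23 v=3: → [23,34),[22,33),[21,32),[20,31),[19,30),[18,29),[17,28),[16,27),[15,26),[14,25),[13,24); WM=23
i=10 t=17 v=3: DROP (t<23-0); WM=23
i=11 t=14 v=4: DROP (t<23-0); WM=23
i=12 t=24 v=9: → [24,35),[23,34),[22,33),[21,32),[20,31),[19,30),[18,29),[17,28),[16,27),[15,26),[14,25); WM=24; [13,24) fires=4
i=13 t=27 v=6: → [27,38),[26,37),[25,36),[24,35),[23,34),[22,33),[21,32),[20,31),[19,30),[18,29),[17,28); WM=27; [14,25) fires=4 [15,26) fires=4 [16,27) fires=4
i=14 t=35 v=7: → [35,46),[34,45),[33,44),[32,43),[31,42),[30,41),[29,40),[28,39),[27,38),[26,37),[25,36); WM=35; [17,28) fires=4 [18,29) fires=4 [19,30) fires=4 [20,31) fires=4 [21,32) fires=4 [22,33) fires=4 [23,34) fires=4 [24,35) fires=2
i=15 t=41 v=9: → [41,52),[40,51),[39,50),[38,49),[37,48),[36,47),[35,46),[34,45),[33,44),[32,43),[31,42); WM=41; [25,36) fires=2 [26,37) fires=2 [27,38) fires=2 [28,39) fires=1 [29,40) fires=1 [30,41) fires=1
i=16 t=43 v=9: → [43,54),[42,53),[41,52),[40,51),[39,50),[38,49),[37,48),[36,47),[35,46),[34,45),[33,44); WM=43; [31,42) fires=2 [32,43) fires=2
i=17 t=33 v=7: DROP (t<43-0); WM=43

2 6 7 8 10 11 17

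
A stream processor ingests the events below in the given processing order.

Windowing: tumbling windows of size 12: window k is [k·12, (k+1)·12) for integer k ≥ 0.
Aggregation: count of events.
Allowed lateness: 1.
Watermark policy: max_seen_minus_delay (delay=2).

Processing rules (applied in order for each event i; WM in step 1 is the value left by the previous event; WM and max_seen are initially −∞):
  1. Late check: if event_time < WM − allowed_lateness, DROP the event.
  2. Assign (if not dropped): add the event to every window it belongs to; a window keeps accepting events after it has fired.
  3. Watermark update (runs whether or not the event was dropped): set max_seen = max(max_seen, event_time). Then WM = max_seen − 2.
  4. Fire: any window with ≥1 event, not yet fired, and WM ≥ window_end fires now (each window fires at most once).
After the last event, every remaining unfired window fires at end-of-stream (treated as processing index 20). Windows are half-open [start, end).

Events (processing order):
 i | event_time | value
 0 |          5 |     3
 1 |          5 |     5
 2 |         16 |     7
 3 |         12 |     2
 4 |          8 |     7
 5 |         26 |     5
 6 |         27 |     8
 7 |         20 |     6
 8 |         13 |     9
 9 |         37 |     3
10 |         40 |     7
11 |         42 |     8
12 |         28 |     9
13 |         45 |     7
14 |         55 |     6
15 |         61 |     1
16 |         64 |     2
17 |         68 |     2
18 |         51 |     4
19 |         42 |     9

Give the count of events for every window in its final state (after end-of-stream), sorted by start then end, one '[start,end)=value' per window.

i=0 t=5 v=3: → [0,12); WM=3
i=1 t=5 v=5: → [0,12); WM=3
i=2 t=16 v=7: → [12,24); WM=14; [0,12) fires=2
i=3 t=12 v=2: DROP (t<14-1); WM=14
i=4 t=8 v=7: DROP (t<14-1); WM=14
i=5 t=26 v=5: → [24,36); WM=24; [12,24) fires=1
i=6 t=27 v=8: → [24,36); WM=25
i=7 t=20 v=6: DROP (t<25-1); WM=25
i=8 t=13 v=9: DROP (t<25-1); WM=25
i=9 t=37 v=3: → [36,48); WM=35
i=10 t=40 v=7: → [36,48); WM=38; [24,36) fires=2
i=11 t=42 v=8: → [36,48); WM=40
i=12 t=28 v=9: DROP (t<40-1); WM=40
i=13 t=45 v=7: → [36,48); WM=43
i=14 t=55 v=6: → [48,60); WM=53; [36,48) fires=4
i=15 t=61 v=1: → [60,72); WM=59
i=16 t=64 v=2: → [60,72); WM=62; [48,60) fires=1
i=17 t=68 v=2: → [60,72); WM=66
i=18 t=51 v=4: DROP (t<66-1); WM=66
i=19 t=42 v=9: DROP (t<66-1); WM=66

[0,12)=2 [12,24)=1 [24,36)=2 [36,48)=4 [48,60)=1 [60,72)=3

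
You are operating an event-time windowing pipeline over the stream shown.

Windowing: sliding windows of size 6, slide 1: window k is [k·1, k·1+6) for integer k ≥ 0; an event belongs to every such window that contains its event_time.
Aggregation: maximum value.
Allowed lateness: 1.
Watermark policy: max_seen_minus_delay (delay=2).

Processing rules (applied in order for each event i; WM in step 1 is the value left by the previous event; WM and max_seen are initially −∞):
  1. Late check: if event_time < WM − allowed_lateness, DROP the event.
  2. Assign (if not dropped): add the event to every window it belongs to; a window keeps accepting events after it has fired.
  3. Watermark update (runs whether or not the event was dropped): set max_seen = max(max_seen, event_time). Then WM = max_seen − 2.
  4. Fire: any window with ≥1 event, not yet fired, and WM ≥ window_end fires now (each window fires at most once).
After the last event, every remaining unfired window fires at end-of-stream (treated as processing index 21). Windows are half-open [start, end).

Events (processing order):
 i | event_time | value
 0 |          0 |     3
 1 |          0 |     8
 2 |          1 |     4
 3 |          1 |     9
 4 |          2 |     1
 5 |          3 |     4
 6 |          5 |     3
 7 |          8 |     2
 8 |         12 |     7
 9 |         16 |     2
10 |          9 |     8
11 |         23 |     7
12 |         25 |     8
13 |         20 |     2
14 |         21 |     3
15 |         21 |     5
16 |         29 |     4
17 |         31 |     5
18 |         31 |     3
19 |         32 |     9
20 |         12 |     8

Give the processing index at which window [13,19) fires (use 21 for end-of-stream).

i=0 t=0 v=3: → [0,6); WM=-2
i=1 t=0 v=8: → [0,6); WM=-2
i=2 t=1 v=4: → [1,7),[0,6); WM=-1
i=3 t=1 v=9: → [1,7),[0,6); WM=-1
i=4 t=2 v=1: → [2,8),[1,7),[0,6); WM=0
i=5 t=3 v=4: → [3,9),[2,8),[1,7),[0,6); WM=1
i=6 t=5 v=3: → [5,11),[4,10),[3,9),[2,8),[1,7),[0,6); WM=3
i=7 t=8 v=2: → [8,14),[7,13),[6,12),[5,11),[4,10),[3,9); WM=6; [0,6) fires=9
i=8 t=12 v=7: → [12,18),[11,17),[10,16),[9,15),[8,14),[7,13); WM=10; [1,7) fires=9 [2,8) fires=4 [3,9) fires=4 [4,10) fires=3
i=9 t=16 v=2: → [16,22),[15,21),[14,20),[13,19),[12,18),[11,17); WM=14; [5,11) fires=3 [6,12) fires=2 [7,13) fires=7 [8,14) fires=7
i=10 t=9 v=8: DROP (t<14-1); WM=14
i=11 t=23 v=7: → [23,29),[22,28),[21,27),[20,26),[19,25),[18,24); WM=21; [9,15) fires=7 [10,16) fires=7 [11,17) fires=7 [12,18) fires=7 [13,19) fires=2 [14,20) fires=2 [15,21) fires=2
i=12 t=25 v=8: → [25,31),[24,30),[23,29),[22,28),[21,27),[20,26); WM=23; [16,22) fires=2
i=13 t=20 v=2: DROP (t<23-1); WM=23
i=14 t=21 v=3: DROP (t<23-1); WM=23
i=15 t=21 v=5: DROP (t<23-1); WM=23
i=16 t=29 v=4: → [29,35),[28,34),[27,33),[26,32),[25,31),[24,30); WM=27; [18,24) fires=7 [19,25) fires=7 [20,26) fires=8 [21,27) fires=8
i=17 t=31 v=5: → [31,37),[30,36),[29,35),[28,34),[27,33),[26,32); WM=29; [22,28) fires=8 [23,29) fires=8
i=18 t=31 v=3: → [31,37),[30,36),[29,35),[28,34),[27,33),[26,32); WM=29
i=19 t=32 v=9: → [32,38),[31,37),[30,36),[29,35),[28,34),[27,33); WM=30; [24,30) fires=8
i=20 t=12 v=8: DROP (t<30-1); WM=30

11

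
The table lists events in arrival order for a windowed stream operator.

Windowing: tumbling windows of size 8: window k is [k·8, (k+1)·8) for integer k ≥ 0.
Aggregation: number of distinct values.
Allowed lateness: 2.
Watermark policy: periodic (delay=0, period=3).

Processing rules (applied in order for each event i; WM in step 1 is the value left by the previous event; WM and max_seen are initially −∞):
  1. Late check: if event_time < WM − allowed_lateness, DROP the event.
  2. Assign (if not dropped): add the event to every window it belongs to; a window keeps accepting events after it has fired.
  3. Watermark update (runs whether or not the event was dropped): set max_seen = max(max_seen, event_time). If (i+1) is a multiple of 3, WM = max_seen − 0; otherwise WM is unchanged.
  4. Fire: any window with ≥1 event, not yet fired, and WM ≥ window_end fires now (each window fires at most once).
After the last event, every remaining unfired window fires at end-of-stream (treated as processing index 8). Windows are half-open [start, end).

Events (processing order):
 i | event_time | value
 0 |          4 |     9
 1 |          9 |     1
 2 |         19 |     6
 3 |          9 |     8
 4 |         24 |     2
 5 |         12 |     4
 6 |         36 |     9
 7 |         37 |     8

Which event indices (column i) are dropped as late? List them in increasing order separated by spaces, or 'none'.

i=0 t=4 v=9: → [0,8); WM=−∞
i=1 t=9 v=1: → [8,16); WM=−∞
i=2 t=19 v=6: → [16,24); WM=19; [0,8) fires=1 [8,16) fires=1
i=3 t=9 v=8: DROP (t<19-2); WM=19
i=4 t=24 v=2: → [24,32); WM=19
i=5 t=12 v=4: DROP (t<19-2); WM=24; [16,24) fires=1
i=6 t=36 v=9: → [32,40); WM=24
i=7 t=37 v=8: → [32,40); WM=24

3 5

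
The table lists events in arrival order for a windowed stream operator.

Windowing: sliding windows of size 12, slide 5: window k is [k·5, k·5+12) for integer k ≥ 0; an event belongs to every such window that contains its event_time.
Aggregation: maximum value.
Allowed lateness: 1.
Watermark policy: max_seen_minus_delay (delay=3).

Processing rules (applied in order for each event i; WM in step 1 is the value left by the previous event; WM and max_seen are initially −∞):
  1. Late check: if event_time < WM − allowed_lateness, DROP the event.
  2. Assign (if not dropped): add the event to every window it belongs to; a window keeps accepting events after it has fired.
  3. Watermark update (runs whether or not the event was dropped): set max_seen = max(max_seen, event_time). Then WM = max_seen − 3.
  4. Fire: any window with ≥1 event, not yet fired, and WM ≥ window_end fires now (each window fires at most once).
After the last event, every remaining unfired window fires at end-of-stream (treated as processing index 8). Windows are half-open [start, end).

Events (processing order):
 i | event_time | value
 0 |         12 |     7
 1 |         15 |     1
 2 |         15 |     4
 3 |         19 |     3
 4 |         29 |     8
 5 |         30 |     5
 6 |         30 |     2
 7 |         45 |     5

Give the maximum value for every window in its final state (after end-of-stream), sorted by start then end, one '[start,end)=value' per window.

[5,17)=7 [10,22)=7 [15,27)=4 [20,32)=8 [25,37)=8 [30,42)=5 [35,47)=5 [40,52)=5 [45,57)=5

i=0 t=12 v=7: → [10,22),[5,17); WM=9
i=1 t=15 v=1: → [15,27),[10,22),[5,17); WM=12
i=2 t=15 v=4: → [15,27),[10,22),[5,17); WM=12
i=3 t=19 v=3: → [15,27),[10,22); WM=16
i=4 t=29 v=8: → [25,37),[20,32); WM=26; [5,17) fires=7 [10,22) fires=7
i=5 t=30 v=5: → [30,42),[25,37),[20,32); WM=27; [15,27) fires=4
i=6 t=30 v=2: → [30,42),[25,37),[20,32); WM=27
i=7 t=45 v=5: → [45,57),[40,52),[35,47); WM=42; [20,32) fires=8 [25,37) fires=8 [30,42) fires=5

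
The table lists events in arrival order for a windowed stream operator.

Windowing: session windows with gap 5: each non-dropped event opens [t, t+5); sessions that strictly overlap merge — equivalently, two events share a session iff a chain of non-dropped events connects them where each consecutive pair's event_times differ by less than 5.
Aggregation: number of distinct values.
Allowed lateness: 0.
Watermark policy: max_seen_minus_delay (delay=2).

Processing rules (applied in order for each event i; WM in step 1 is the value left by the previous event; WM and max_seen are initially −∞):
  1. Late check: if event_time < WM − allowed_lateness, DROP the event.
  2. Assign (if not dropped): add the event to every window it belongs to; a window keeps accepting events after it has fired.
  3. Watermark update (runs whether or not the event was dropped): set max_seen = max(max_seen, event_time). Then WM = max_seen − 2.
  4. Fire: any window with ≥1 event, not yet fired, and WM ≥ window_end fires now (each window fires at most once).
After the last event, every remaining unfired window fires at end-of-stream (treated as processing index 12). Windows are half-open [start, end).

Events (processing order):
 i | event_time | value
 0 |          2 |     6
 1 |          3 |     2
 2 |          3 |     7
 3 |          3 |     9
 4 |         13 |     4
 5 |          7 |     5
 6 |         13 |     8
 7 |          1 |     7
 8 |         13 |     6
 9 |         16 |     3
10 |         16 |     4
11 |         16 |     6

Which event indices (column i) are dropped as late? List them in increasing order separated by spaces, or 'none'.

i=0 t=2 v=6: → [2,7); WM=0
i=1 t=3 v=2: → [2,8); WM=1
i=2 t=3 v=7: → [2,8); WM=1
i=3 t=3 v=9: → [2,8); WM=1
i=4 t=13 v=4: → [13,18); WM=11
i=5 t=7 v=5: DROP (t<11-0); WM=11
i=6 t=13 v=8: → [13,18); WM=11
i=7 t=1 v=7: DROP (t<11-0); WM=11
i=8 t=13 v=6: → [13,18); WM=11
i=9 t=16 v=3: → [13,21); WM=14
i=10 t=16 v=4: → [13,21); WM=14
i=11 t=16 v=6: → [13,21); WM=14

5 7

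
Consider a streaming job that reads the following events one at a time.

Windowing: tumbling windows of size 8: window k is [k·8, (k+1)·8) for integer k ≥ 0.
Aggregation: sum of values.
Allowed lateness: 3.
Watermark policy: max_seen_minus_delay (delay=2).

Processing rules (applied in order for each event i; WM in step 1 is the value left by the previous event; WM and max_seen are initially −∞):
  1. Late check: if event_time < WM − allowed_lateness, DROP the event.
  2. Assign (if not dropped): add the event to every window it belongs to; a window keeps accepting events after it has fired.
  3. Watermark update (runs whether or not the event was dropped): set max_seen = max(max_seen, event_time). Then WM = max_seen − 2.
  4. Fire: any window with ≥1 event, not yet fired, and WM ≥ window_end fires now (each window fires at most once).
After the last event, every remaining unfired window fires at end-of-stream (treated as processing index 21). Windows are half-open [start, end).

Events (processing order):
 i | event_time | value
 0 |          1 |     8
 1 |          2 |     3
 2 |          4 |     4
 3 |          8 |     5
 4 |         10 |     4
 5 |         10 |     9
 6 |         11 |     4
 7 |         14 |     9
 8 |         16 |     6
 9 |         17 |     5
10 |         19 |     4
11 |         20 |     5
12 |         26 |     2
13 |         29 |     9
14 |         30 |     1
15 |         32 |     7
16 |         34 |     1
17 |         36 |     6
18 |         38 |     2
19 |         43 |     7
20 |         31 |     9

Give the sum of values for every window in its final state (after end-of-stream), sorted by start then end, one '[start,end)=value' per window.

[0,8)=15 [8,16)=31 [16,24)=20 [24,32)=12 [32,40)=16 [40,48)=7

i=0 t=1 v=8: → [0,8); WM=-1
i=1 t=2 v=3: → [0,8); WM=0
i=2 t=4 v=4: → [0,8); WM=2
i=3 t=8 v=5: → [8,16); WM=6
i=4 t=10 v=4: → [8,16); WM=8; [0,8) fires=15
i=5 t=10 v=9: → [8,16); WM=8
i=6 t=11 v=4: → [8,16); WM=9
i=7 t=14 v=9: → [8,16); WM=12
i=8 t=16 v=6: → [16,24); WM=14
i=9 t=17 v=5: → [16,24); WM=15
i=10 t=19 v=4: → [16,24); WM=17; [8,16) fires=31
i=11 t=20 v=5: → [16,24); WM=18
i=12 t=26 v=2: → [24,32); WM=24; [16,24) fires=20
i=13 t=29 v=9: → [24,32); WM=27
i=14 t=30 v=1: → [24,32); WM=28
i=15 t=32 v=7: → [32,40); WM=30
i=16 t=34 v=1: → [32,40); WM=32; [24,32) fires=12
i=17 t=36 v=6: → [32,40); WM=34
i=18 t=38 v=2: → [32,40); WM=36
i=19 t=43 v=7: → [40,48); WM=41; [32,40) fires=16
i=20 t=31 v=9: DROP (t<41-3); WM=41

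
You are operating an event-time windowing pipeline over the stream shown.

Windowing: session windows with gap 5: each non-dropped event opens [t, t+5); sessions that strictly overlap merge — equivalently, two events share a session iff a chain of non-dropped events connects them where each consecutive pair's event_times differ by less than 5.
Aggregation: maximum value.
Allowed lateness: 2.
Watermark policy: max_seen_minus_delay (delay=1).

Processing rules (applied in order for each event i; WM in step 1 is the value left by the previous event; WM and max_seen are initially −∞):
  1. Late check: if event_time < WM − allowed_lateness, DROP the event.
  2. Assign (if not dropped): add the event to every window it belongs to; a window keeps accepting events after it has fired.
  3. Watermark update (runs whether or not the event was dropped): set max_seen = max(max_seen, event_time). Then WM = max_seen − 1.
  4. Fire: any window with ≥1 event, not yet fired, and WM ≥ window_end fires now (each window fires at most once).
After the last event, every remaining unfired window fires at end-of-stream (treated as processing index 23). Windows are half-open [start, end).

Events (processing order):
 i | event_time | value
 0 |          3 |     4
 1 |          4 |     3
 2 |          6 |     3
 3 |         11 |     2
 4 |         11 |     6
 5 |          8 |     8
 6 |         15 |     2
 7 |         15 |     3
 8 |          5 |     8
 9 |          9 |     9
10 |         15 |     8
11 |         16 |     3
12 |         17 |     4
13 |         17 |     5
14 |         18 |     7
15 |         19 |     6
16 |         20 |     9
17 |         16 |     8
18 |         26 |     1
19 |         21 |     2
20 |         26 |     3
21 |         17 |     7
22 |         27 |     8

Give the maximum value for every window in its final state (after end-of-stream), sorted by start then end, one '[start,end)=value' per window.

[3,25)=9 [26,32)=8

i=0 t=3 v=4: → [3,8); WM=2
i=1 t=4 v=3: → [3,9); WM=3
i=2 t=6 v=3: → [3,11); WM=5
i=3 t=11 v=2: → [11,16); WM=10
i=4 t=11 v=6: → [11,16); WM=10
i=5 t=8 v=8: → [3,16); WM=10
i=6 t=15 v=2: → [3,20); WM=14
i=7 t=15 v=3: → [3,20); WM=14
i=8 t=5 v=8: DROP (t<14-2); WM=14
i=9 t=9 v=9: DROP (t<14-2); WM=14
i=10 t=15 v=8: → [3,20); WM=14
i=11 t=16 v=3: → [3,21); WM=15
i=12 t=17 v=4: → [3,22); WM=16
i=13 t=17 v=5: → [3,22); WM=16
i=14 t=18 v=7: → [3,23); WM=17
i=15 t=19 v=6: → [3,24); WM=18
i=16 t=20 v=9: → [3,25); WM=19
i=17 t=16 v=8: DROP (t<19-2); WM=19
i=18 t=26 v=1: → [26,31); WM=25
i=19 t=21 v=2: DROP (t<25-2); WM=25
i=20 t=26 v=3: → [26,31); WM=25
i=21 t=17 v=7: DROP (t<25-2); WM=25
i=22 t=27 v=8: → [26,32); WM=26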